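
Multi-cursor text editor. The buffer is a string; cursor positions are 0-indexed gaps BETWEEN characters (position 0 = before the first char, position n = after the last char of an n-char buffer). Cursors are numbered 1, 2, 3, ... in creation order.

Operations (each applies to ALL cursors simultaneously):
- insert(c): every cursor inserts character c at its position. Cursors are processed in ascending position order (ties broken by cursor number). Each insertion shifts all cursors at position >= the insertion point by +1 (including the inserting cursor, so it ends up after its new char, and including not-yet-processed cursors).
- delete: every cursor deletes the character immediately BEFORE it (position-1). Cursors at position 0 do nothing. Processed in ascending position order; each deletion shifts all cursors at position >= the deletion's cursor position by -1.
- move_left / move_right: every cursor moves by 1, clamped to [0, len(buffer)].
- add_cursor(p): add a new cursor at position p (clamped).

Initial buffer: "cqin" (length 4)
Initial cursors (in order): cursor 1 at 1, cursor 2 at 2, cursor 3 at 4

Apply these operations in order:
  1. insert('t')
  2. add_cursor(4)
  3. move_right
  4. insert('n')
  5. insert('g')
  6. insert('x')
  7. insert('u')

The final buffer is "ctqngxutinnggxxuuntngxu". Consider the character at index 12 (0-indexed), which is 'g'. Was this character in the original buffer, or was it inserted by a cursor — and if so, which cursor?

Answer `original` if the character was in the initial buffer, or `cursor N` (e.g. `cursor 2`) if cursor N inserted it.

Answer: cursor 4

Derivation:
After op 1 (insert('t')): buffer="ctqtint" (len 7), cursors c1@2 c2@4 c3@7, authorship .1.2..3
After op 2 (add_cursor(4)): buffer="ctqtint" (len 7), cursors c1@2 c2@4 c4@4 c3@7, authorship .1.2..3
After op 3 (move_right): buffer="ctqtint" (len 7), cursors c1@3 c2@5 c4@5 c3@7, authorship .1.2..3
After op 4 (insert('n')): buffer="ctqntinnntn" (len 11), cursors c1@4 c2@8 c4@8 c3@11, authorship .1.12.24.33
After op 5 (insert('g')): buffer="ctqngtinnggntng" (len 15), cursors c1@5 c2@11 c4@11 c3@15, authorship .1.112.2424.333
After op 6 (insert('x')): buffer="ctqngxtinnggxxntngx" (len 19), cursors c1@6 c2@14 c4@14 c3@19, authorship .1.1112.242424.3333
After op 7 (insert('u')): buffer="ctqngxutinnggxxuuntngxu" (len 23), cursors c1@7 c2@17 c4@17 c3@23, authorship .1.11112.24242424.33333
Authorship (.=original, N=cursor N): . 1 . 1 1 1 1 2 . 2 4 2 4 2 4 2 4 . 3 3 3 3 3
Index 12: author = 4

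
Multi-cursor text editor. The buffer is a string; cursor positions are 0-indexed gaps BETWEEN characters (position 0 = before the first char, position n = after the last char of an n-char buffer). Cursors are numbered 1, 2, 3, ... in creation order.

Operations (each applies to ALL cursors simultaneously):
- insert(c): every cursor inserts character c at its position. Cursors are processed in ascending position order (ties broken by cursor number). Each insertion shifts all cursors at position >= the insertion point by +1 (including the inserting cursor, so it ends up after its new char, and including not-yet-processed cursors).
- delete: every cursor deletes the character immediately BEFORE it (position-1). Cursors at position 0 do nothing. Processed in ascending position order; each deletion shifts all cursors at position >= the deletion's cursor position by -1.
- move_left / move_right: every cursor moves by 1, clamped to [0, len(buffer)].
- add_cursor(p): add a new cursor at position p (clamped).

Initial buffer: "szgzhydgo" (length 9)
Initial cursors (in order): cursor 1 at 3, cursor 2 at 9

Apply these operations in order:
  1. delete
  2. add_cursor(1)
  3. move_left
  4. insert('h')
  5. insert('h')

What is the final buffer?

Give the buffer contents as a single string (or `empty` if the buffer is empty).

After op 1 (delete): buffer="szzhydg" (len 7), cursors c1@2 c2@7, authorship .......
After op 2 (add_cursor(1)): buffer="szzhydg" (len 7), cursors c3@1 c1@2 c2@7, authorship .......
After op 3 (move_left): buffer="szzhydg" (len 7), cursors c3@0 c1@1 c2@6, authorship .......
After op 4 (insert('h')): buffer="hshzzhydhg" (len 10), cursors c3@1 c1@3 c2@9, authorship 3.1.....2.
After op 5 (insert('h')): buffer="hhshhzzhydhhg" (len 13), cursors c3@2 c1@5 c2@12, authorship 33.11.....22.

Answer: hhshhzzhydhhg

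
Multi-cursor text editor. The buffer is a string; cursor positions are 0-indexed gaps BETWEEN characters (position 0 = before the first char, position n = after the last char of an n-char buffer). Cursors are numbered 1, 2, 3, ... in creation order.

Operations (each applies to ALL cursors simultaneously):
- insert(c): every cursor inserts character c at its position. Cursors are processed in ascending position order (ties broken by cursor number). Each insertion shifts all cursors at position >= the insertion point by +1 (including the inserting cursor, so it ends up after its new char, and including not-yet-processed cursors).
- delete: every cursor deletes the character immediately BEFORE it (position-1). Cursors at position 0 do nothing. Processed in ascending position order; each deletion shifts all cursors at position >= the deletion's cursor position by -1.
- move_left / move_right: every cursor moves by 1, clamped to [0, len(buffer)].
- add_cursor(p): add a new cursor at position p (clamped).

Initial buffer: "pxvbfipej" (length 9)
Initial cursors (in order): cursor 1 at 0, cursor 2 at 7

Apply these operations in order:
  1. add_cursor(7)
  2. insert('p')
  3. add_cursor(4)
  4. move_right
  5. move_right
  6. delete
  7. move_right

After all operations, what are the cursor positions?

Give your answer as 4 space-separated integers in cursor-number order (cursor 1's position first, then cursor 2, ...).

After op 1 (add_cursor(7)): buffer="pxvbfipej" (len 9), cursors c1@0 c2@7 c3@7, authorship .........
After op 2 (insert('p')): buffer="ppxvbfipppej" (len 12), cursors c1@1 c2@10 c3@10, authorship 1.......23..
After op 3 (add_cursor(4)): buffer="ppxvbfipppej" (len 12), cursors c1@1 c4@4 c2@10 c3@10, authorship 1.......23..
After op 4 (move_right): buffer="ppxvbfipppej" (len 12), cursors c1@2 c4@5 c2@11 c3@11, authorship 1.......23..
After op 5 (move_right): buffer="ppxvbfipppej" (len 12), cursors c1@3 c4@6 c2@12 c3@12, authorship 1.......23..
After op 6 (delete): buffer="ppvbippp" (len 8), cursors c1@2 c4@4 c2@8 c3@8, authorship 1.....23
After op 7 (move_right): buffer="ppvbippp" (len 8), cursors c1@3 c4@5 c2@8 c3@8, authorship 1.....23

Answer: 3 8 8 5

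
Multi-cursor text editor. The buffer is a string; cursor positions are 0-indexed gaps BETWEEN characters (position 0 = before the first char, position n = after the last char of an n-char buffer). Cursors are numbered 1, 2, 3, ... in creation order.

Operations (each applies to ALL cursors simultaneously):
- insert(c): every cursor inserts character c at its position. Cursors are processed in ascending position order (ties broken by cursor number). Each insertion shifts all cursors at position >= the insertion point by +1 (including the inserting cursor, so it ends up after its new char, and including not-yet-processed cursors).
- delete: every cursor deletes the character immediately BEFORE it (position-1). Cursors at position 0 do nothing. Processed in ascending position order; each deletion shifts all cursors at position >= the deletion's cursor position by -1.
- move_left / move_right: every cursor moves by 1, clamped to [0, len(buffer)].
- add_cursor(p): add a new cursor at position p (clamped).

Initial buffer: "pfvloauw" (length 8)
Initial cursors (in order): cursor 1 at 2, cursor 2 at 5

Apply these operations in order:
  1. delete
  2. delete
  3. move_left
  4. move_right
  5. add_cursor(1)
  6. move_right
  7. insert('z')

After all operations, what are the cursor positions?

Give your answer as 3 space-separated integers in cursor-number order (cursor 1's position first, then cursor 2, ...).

Answer: 5 5 5

Derivation:
After op 1 (delete): buffer="pvlauw" (len 6), cursors c1@1 c2@3, authorship ......
After op 2 (delete): buffer="vauw" (len 4), cursors c1@0 c2@1, authorship ....
After op 3 (move_left): buffer="vauw" (len 4), cursors c1@0 c2@0, authorship ....
After op 4 (move_right): buffer="vauw" (len 4), cursors c1@1 c2@1, authorship ....
After op 5 (add_cursor(1)): buffer="vauw" (len 4), cursors c1@1 c2@1 c3@1, authorship ....
After op 6 (move_right): buffer="vauw" (len 4), cursors c1@2 c2@2 c3@2, authorship ....
After op 7 (insert('z')): buffer="vazzzuw" (len 7), cursors c1@5 c2@5 c3@5, authorship ..123..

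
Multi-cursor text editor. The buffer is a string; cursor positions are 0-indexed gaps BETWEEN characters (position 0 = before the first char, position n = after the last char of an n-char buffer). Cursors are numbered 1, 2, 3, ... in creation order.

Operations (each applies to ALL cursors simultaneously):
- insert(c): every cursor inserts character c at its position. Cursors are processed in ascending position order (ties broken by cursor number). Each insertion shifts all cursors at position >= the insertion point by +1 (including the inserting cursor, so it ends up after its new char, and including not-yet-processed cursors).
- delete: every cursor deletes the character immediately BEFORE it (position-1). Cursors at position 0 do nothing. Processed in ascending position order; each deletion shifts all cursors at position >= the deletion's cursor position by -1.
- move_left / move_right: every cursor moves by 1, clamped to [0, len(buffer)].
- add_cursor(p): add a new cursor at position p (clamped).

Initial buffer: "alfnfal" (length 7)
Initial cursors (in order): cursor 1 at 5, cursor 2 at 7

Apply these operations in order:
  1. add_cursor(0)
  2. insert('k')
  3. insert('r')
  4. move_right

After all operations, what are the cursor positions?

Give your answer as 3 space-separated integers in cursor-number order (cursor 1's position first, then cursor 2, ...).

After op 1 (add_cursor(0)): buffer="alfnfal" (len 7), cursors c3@0 c1@5 c2@7, authorship .......
After op 2 (insert('k')): buffer="kalfnfkalk" (len 10), cursors c3@1 c1@7 c2@10, authorship 3.....1..2
After op 3 (insert('r')): buffer="kralfnfkralkr" (len 13), cursors c3@2 c1@9 c2@13, authorship 33.....11..22
After op 4 (move_right): buffer="kralfnfkralkr" (len 13), cursors c3@3 c1@10 c2@13, authorship 33.....11..22

Answer: 10 13 3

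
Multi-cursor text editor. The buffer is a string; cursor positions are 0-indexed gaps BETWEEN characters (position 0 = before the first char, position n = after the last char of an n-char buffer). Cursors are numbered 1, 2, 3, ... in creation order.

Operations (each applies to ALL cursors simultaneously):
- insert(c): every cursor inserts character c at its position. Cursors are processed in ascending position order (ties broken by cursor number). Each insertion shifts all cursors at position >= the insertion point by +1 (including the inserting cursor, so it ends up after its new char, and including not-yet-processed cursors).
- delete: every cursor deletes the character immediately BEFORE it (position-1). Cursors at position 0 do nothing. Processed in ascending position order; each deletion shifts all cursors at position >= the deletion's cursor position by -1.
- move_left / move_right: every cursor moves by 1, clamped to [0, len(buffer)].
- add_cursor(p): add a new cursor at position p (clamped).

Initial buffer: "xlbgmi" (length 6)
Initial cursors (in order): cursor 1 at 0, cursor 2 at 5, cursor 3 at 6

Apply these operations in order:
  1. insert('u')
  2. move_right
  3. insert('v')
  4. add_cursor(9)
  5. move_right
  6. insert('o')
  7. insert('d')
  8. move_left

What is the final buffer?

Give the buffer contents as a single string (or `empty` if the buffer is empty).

After op 1 (insert('u')): buffer="uxlbgmuiu" (len 9), cursors c1@1 c2@7 c3@9, authorship 1.....2.3
After op 2 (move_right): buffer="uxlbgmuiu" (len 9), cursors c1@2 c2@8 c3@9, authorship 1.....2.3
After op 3 (insert('v')): buffer="uxvlbgmuivuv" (len 12), cursors c1@3 c2@10 c3@12, authorship 1.1....2.233
After op 4 (add_cursor(9)): buffer="uxvlbgmuivuv" (len 12), cursors c1@3 c4@9 c2@10 c3@12, authorship 1.1....2.233
After op 5 (move_right): buffer="uxvlbgmuivuv" (len 12), cursors c1@4 c4@10 c2@11 c3@12, authorship 1.1....2.233
After op 6 (insert('o')): buffer="uxvlobgmuivouovo" (len 16), cursors c1@5 c4@12 c2@14 c3@16, authorship 1.1.1...2.243233
After op 7 (insert('d')): buffer="uxvlodbgmuivoduodvod" (len 20), cursors c1@6 c4@14 c2@17 c3@20, authorship 1.1.11...2.244322333
After op 8 (move_left): buffer="uxvlodbgmuivoduodvod" (len 20), cursors c1@5 c4@13 c2@16 c3@19, authorship 1.1.11...2.244322333

Answer: uxvlodbgmuivoduodvod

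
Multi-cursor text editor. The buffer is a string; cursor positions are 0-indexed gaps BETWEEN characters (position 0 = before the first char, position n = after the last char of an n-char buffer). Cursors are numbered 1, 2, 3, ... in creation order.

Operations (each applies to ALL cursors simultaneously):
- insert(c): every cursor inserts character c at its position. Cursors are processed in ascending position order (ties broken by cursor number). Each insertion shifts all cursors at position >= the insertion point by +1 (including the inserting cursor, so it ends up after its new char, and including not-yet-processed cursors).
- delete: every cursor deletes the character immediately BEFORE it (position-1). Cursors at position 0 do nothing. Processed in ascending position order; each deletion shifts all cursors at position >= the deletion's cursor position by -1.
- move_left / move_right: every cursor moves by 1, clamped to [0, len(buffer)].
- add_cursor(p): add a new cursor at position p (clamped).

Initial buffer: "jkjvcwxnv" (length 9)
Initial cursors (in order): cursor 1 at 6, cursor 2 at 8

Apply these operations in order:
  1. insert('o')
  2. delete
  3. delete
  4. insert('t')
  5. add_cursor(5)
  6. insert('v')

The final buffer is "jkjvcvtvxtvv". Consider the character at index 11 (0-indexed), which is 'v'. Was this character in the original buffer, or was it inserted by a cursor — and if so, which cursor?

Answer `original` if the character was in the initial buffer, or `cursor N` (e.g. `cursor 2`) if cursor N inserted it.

After op 1 (insert('o')): buffer="jkjvcwoxnov" (len 11), cursors c1@7 c2@10, authorship ......1..2.
After op 2 (delete): buffer="jkjvcwxnv" (len 9), cursors c1@6 c2@8, authorship .........
After op 3 (delete): buffer="jkjvcxv" (len 7), cursors c1@5 c2@6, authorship .......
After op 4 (insert('t')): buffer="jkjvctxtv" (len 9), cursors c1@6 c2@8, authorship .....1.2.
After op 5 (add_cursor(5)): buffer="jkjvctxtv" (len 9), cursors c3@5 c1@6 c2@8, authorship .....1.2.
After op 6 (insert('v')): buffer="jkjvcvtvxtvv" (len 12), cursors c3@6 c1@8 c2@11, authorship .....311.22.
Authorship (.=original, N=cursor N): . . . . . 3 1 1 . 2 2 .
Index 11: author = original

Answer: original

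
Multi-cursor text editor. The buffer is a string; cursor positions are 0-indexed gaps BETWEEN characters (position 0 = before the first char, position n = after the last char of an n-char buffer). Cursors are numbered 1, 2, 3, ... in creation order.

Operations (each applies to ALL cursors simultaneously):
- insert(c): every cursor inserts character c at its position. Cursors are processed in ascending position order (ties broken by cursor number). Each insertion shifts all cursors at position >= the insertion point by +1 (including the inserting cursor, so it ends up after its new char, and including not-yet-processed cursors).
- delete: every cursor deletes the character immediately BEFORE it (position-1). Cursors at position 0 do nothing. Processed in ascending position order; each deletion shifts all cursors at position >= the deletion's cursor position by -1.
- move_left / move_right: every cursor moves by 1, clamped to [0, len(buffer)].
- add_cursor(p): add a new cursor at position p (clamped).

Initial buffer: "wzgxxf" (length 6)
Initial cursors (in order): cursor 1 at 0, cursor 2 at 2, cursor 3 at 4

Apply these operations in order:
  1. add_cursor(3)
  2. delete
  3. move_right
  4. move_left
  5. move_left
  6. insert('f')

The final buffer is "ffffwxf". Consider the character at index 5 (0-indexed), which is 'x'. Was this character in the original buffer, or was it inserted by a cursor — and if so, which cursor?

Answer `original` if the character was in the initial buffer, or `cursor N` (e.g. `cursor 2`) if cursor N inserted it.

Answer: original

Derivation:
After op 1 (add_cursor(3)): buffer="wzgxxf" (len 6), cursors c1@0 c2@2 c4@3 c3@4, authorship ......
After op 2 (delete): buffer="wxf" (len 3), cursors c1@0 c2@1 c3@1 c4@1, authorship ...
After op 3 (move_right): buffer="wxf" (len 3), cursors c1@1 c2@2 c3@2 c4@2, authorship ...
After op 4 (move_left): buffer="wxf" (len 3), cursors c1@0 c2@1 c3@1 c4@1, authorship ...
After op 5 (move_left): buffer="wxf" (len 3), cursors c1@0 c2@0 c3@0 c4@0, authorship ...
After op 6 (insert('f')): buffer="ffffwxf" (len 7), cursors c1@4 c2@4 c3@4 c4@4, authorship 1234...
Authorship (.=original, N=cursor N): 1 2 3 4 . . .
Index 5: author = original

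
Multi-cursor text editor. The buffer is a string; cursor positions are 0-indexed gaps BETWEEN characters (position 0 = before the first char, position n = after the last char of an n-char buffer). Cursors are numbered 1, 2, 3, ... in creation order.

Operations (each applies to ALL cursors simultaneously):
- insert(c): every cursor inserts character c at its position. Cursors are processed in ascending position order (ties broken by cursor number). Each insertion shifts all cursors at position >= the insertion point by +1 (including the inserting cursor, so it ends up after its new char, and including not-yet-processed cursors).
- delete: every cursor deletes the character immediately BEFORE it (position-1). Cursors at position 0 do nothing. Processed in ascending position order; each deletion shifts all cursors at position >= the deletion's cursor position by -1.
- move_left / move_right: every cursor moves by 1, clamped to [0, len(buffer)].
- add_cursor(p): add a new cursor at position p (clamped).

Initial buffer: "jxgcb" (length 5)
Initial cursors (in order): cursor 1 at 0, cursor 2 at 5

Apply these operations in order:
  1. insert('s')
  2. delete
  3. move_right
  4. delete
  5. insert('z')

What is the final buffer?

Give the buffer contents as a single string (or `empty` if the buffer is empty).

After op 1 (insert('s')): buffer="sjxgcbs" (len 7), cursors c1@1 c2@7, authorship 1.....2
After op 2 (delete): buffer="jxgcb" (len 5), cursors c1@0 c2@5, authorship .....
After op 3 (move_right): buffer="jxgcb" (len 5), cursors c1@1 c2@5, authorship .....
After op 4 (delete): buffer="xgc" (len 3), cursors c1@0 c2@3, authorship ...
After op 5 (insert('z')): buffer="zxgcz" (len 5), cursors c1@1 c2@5, authorship 1...2

Answer: zxgcz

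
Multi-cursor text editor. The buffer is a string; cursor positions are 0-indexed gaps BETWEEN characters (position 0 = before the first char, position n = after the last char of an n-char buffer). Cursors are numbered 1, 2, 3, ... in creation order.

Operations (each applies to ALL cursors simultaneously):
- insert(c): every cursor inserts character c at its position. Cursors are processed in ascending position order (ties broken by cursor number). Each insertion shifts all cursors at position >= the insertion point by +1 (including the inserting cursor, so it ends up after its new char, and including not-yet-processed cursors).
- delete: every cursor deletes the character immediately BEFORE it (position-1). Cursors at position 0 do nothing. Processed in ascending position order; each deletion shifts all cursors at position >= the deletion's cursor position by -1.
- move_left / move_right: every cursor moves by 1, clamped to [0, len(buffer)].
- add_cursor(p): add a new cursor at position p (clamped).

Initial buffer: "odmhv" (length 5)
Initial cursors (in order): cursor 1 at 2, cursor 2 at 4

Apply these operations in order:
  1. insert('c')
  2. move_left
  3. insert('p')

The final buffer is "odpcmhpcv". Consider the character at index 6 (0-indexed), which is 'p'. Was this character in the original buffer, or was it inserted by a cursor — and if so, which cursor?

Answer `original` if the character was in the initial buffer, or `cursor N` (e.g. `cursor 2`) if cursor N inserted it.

Answer: cursor 2

Derivation:
After op 1 (insert('c')): buffer="odcmhcv" (len 7), cursors c1@3 c2@6, authorship ..1..2.
After op 2 (move_left): buffer="odcmhcv" (len 7), cursors c1@2 c2@5, authorship ..1..2.
After op 3 (insert('p')): buffer="odpcmhpcv" (len 9), cursors c1@3 c2@7, authorship ..11..22.
Authorship (.=original, N=cursor N): . . 1 1 . . 2 2 .
Index 6: author = 2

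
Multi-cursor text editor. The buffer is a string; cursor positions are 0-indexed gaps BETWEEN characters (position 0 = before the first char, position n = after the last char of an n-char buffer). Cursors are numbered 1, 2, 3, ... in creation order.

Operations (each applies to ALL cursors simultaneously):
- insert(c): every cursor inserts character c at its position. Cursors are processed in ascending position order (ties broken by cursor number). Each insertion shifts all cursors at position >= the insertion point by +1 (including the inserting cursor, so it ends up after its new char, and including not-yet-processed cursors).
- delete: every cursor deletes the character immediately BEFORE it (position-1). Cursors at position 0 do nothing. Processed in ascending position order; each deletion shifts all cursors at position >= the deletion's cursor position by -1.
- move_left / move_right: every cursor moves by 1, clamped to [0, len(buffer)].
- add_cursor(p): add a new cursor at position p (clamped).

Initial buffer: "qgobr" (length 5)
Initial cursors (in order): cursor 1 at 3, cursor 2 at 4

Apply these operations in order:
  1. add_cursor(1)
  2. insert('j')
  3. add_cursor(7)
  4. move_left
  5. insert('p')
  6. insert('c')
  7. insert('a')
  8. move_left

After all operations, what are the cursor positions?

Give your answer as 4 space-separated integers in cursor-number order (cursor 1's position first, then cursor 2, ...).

Answer: 9 17 3 17

Derivation:
After op 1 (add_cursor(1)): buffer="qgobr" (len 5), cursors c3@1 c1@3 c2@4, authorship .....
After op 2 (insert('j')): buffer="qjgojbjr" (len 8), cursors c3@2 c1@5 c2@7, authorship .3..1.2.
After op 3 (add_cursor(7)): buffer="qjgojbjr" (len 8), cursors c3@2 c1@5 c2@7 c4@7, authorship .3..1.2.
After op 4 (move_left): buffer="qjgojbjr" (len 8), cursors c3@1 c1@4 c2@6 c4@6, authorship .3..1.2.
After op 5 (insert('p')): buffer="qpjgopjbppjr" (len 12), cursors c3@2 c1@6 c2@10 c4@10, authorship .33..11.242.
After op 6 (insert('c')): buffer="qpcjgopcjbppccjr" (len 16), cursors c3@3 c1@8 c2@14 c4@14, authorship .333..111.24242.
After op 7 (insert('a')): buffer="qpcajgopcajbppccaajr" (len 20), cursors c3@4 c1@10 c2@18 c4@18, authorship .3333..1111.2424242.
After op 8 (move_left): buffer="qpcajgopcajbppccaajr" (len 20), cursors c3@3 c1@9 c2@17 c4@17, authorship .3333..1111.2424242.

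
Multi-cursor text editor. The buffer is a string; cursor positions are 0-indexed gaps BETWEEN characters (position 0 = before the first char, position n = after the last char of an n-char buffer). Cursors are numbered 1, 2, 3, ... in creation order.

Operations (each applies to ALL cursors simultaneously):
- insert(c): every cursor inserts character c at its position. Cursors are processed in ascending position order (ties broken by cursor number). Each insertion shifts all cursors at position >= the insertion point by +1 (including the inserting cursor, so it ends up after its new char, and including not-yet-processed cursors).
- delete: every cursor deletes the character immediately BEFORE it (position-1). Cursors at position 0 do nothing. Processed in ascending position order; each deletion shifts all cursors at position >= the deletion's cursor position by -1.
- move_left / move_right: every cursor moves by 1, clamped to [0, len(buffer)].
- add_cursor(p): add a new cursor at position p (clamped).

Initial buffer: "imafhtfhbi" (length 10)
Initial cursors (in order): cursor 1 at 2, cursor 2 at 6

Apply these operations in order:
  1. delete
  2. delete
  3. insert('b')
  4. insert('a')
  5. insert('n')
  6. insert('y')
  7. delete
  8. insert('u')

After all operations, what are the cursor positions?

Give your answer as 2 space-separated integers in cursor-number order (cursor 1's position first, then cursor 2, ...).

After op 1 (delete): buffer="iafhfhbi" (len 8), cursors c1@1 c2@4, authorship ........
After op 2 (delete): buffer="affhbi" (len 6), cursors c1@0 c2@2, authorship ......
After op 3 (insert('b')): buffer="bafbfhbi" (len 8), cursors c1@1 c2@4, authorship 1..2....
After op 4 (insert('a')): buffer="baafbafhbi" (len 10), cursors c1@2 c2@6, authorship 11..22....
After op 5 (insert('n')): buffer="banafbanfhbi" (len 12), cursors c1@3 c2@8, authorship 111..222....
After op 6 (insert('y')): buffer="banyafbanyfhbi" (len 14), cursors c1@4 c2@10, authorship 1111..2222....
After op 7 (delete): buffer="banafbanfhbi" (len 12), cursors c1@3 c2@8, authorship 111..222....
After op 8 (insert('u')): buffer="banuafbanufhbi" (len 14), cursors c1@4 c2@10, authorship 1111..2222....

Answer: 4 10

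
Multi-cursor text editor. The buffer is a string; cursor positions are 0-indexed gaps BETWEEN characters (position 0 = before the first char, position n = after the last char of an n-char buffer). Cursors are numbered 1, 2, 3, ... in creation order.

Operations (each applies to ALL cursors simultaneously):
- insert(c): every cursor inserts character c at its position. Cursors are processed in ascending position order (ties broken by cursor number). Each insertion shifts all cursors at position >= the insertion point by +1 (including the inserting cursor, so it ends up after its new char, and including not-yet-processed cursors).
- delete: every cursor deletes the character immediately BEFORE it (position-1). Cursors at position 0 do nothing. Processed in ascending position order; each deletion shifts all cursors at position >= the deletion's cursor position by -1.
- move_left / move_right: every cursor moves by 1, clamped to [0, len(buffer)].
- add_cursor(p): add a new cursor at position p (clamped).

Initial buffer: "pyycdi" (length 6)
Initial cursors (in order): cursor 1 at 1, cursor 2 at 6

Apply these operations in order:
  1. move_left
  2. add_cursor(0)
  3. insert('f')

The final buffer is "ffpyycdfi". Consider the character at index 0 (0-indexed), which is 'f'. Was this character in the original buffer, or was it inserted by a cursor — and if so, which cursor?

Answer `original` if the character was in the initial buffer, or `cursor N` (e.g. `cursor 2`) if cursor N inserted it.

Answer: cursor 1

Derivation:
After op 1 (move_left): buffer="pyycdi" (len 6), cursors c1@0 c2@5, authorship ......
After op 2 (add_cursor(0)): buffer="pyycdi" (len 6), cursors c1@0 c3@0 c2@5, authorship ......
After op 3 (insert('f')): buffer="ffpyycdfi" (len 9), cursors c1@2 c3@2 c2@8, authorship 13.....2.
Authorship (.=original, N=cursor N): 1 3 . . . . . 2 .
Index 0: author = 1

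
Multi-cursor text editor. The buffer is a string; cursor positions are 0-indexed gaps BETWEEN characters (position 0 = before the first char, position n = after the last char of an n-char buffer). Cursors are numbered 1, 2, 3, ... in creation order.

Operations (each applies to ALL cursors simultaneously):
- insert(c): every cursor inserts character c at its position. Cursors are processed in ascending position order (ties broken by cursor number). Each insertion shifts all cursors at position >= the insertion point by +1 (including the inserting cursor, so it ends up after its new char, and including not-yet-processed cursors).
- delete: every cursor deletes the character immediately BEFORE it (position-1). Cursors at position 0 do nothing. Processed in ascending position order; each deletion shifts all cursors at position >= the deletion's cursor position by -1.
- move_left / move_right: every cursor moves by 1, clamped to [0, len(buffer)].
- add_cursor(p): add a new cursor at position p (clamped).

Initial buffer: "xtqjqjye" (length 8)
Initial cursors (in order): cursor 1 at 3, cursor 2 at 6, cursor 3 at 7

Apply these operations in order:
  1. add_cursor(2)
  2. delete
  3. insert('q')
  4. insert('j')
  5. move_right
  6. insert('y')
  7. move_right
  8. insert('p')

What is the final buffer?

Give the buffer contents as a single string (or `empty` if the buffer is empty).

Answer: xqqjjjyyqppqqjjeyypp

Derivation:
After op 1 (add_cursor(2)): buffer="xtqjqjye" (len 8), cursors c4@2 c1@3 c2@6 c3@7, authorship ........
After op 2 (delete): buffer="xjqe" (len 4), cursors c1@1 c4@1 c2@3 c3@3, authorship ....
After op 3 (insert('q')): buffer="xqqjqqqe" (len 8), cursors c1@3 c4@3 c2@7 c3@7, authorship .14..23.
After op 4 (insert('j')): buffer="xqqjjjqqqjje" (len 12), cursors c1@5 c4@5 c2@11 c3@11, authorship .1414..2323.
After op 5 (move_right): buffer="xqqjjjqqqjje" (len 12), cursors c1@6 c4@6 c2@12 c3@12, authorship .1414..2323.
After op 6 (insert('y')): buffer="xqqjjjyyqqqjjeyy" (len 16), cursors c1@8 c4@8 c2@16 c3@16, authorship .1414.14.2323.23
After op 7 (move_right): buffer="xqqjjjyyqqqjjeyy" (len 16), cursors c1@9 c4@9 c2@16 c3@16, authorship .1414.14.2323.23
After op 8 (insert('p')): buffer="xqqjjjyyqppqqjjeyypp" (len 20), cursors c1@11 c4@11 c2@20 c3@20, authorship .1414.14.142323.2323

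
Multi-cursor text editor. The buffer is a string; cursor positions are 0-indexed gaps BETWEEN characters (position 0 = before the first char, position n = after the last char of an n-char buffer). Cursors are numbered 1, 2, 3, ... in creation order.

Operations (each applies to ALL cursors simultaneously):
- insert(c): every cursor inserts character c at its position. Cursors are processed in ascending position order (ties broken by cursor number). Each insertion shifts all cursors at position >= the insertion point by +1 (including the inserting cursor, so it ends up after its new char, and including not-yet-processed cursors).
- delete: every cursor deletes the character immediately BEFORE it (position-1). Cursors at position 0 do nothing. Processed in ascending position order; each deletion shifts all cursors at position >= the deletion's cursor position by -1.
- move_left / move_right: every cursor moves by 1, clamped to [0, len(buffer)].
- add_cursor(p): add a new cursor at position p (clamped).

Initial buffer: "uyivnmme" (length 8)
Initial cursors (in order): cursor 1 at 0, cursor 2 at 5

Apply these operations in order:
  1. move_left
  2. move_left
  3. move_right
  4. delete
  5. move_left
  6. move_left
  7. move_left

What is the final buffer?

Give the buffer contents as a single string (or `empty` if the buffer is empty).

Answer: yinmme

Derivation:
After op 1 (move_left): buffer="uyivnmme" (len 8), cursors c1@0 c2@4, authorship ........
After op 2 (move_left): buffer="uyivnmme" (len 8), cursors c1@0 c2@3, authorship ........
After op 3 (move_right): buffer="uyivnmme" (len 8), cursors c1@1 c2@4, authorship ........
After op 4 (delete): buffer="yinmme" (len 6), cursors c1@0 c2@2, authorship ......
After op 5 (move_left): buffer="yinmme" (len 6), cursors c1@0 c2@1, authorship ......
After op 6 (move_left): buffer="yinmme" (len 6), cursors c1@0 c2@0, authorship ......
After op 7 (move_left): buffer="yinmme" (len 6), cursors c1@0 c2@0, authorship ......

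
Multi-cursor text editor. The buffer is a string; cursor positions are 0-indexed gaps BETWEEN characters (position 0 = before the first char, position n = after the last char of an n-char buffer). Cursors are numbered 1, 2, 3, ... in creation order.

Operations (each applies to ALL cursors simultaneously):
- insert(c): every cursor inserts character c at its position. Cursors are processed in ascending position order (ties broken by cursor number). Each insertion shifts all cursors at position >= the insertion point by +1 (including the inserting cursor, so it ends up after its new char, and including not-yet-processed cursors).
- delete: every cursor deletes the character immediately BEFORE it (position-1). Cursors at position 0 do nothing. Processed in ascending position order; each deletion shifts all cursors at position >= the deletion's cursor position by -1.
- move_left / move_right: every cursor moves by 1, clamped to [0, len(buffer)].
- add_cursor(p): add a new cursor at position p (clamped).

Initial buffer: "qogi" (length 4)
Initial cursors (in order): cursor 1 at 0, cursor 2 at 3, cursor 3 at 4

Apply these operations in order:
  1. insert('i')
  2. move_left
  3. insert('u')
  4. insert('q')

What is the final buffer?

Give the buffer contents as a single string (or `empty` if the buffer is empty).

After op 1 (insert('i')): buffer="iqogiii" (len 7), cursors c1@1 c2@5 c3@7, authorship 1...2.3
After op 2 (move_left): buffer="iqogiii" (len 7), cursors c1@0 c2@4 c3@6, authorship 1...2.3
After op 3 (insert('u')): buffer="uiqoguiiui" (len 10), cursors c1@1 c2@6 c3@9, authorship 11...22.33
After op 4 (insert('q')): buffer="uqiqoguqiiuqi" (len 13), cursors c1@2 c2@8 c3@12, authorship 111...222.333

Answer: uqiqoguqiiuqi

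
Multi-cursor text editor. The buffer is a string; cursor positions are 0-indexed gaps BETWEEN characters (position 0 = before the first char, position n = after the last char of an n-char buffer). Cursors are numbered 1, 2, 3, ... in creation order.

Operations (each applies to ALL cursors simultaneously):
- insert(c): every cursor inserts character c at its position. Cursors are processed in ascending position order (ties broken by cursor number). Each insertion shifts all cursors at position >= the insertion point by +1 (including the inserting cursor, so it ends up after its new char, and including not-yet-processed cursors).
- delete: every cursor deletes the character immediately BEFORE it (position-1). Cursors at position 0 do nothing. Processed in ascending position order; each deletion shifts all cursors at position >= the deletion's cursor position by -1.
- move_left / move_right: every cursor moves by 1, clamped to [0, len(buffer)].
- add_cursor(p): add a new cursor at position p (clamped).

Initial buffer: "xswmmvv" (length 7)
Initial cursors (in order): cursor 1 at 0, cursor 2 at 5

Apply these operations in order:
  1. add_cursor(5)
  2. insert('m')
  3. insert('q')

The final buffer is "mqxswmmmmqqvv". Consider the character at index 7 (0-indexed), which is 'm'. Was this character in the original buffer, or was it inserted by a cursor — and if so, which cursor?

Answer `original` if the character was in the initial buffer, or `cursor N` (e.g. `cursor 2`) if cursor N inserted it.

After op 1 (add_cursor(5)): buffer="xswmmvv" (len 7), cursors c1@0 c2@5 c3@5, authorship .......
After op 2 (insert('m')): buffer="mxswmmmmvv" (len 10), cursors c1@1 c2@8 c3@8, authorship 1.....23..
After op 3 (insert('q')): buffer="mqxswmmmmqqvv" (len 13), cursors c1@2 c2@11 c3@11, authorship 11.....2323..
Authorship (.=original, N=cursor N): 1 1 . . . . . 2 3 2 3 . .
Index 7: author = 2

Answer: cursor 2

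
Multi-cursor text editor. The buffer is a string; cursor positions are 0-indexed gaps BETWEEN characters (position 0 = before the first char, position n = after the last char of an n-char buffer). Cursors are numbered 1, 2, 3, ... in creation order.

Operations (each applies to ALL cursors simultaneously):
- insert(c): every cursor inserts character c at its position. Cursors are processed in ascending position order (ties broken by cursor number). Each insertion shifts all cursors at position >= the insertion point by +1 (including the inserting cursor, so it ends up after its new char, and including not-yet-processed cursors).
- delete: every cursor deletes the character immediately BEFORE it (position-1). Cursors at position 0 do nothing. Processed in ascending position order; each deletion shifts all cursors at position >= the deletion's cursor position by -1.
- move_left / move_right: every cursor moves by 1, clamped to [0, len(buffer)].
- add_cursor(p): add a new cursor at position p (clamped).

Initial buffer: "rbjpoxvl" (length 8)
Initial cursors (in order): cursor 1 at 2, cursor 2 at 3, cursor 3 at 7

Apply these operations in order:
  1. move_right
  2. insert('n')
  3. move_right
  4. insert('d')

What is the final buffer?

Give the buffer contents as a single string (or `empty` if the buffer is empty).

After op 1 (move_right): buffer="rbjpoxvl" (len 8), cursors c1@3 c2@4 c3@8, authorship ........
After op 2 (insert('n')): buffer="rbjnpnoxvln" (len 11), cursors c1@4 c2@6 c3@11, authorship ...1.2....3
After op 3 (move_right): buffer="rbjnpnoxvln" (len 11), cursors c1@5 c2@7 c3@11, authorship ...1.2....3
After op 4 (insert('d')): buffer="rbjnpdnodxvlnd" (len 14), cursors c1@6 c2@9 c3@14, authorship ...1.12.2...33

Answer: rbjnpdnodxvlnd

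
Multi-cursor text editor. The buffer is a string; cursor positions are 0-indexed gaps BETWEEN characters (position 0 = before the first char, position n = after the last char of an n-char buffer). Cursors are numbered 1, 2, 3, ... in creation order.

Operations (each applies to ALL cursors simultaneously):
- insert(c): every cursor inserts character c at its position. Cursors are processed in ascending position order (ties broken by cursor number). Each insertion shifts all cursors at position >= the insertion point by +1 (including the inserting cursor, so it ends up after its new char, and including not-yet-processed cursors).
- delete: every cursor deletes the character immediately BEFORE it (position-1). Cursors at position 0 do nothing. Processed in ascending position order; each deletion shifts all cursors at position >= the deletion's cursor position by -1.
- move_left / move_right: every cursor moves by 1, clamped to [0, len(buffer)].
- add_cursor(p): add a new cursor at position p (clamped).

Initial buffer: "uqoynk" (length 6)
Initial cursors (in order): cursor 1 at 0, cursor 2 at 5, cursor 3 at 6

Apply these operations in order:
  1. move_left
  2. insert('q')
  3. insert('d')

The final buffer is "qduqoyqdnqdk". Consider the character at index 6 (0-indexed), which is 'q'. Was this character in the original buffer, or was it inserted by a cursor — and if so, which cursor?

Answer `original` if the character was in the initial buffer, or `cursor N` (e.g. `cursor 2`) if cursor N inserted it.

After op 1 (move_left): buffer="uqoynk" (len 6), cursors c1@0 c2@4 c3@5, authorship ......
After op 2 (insert('q')): buffer="quqoyqnqk" (len 9), cursors c1@1 c2@6 c3@8, authorship 1....2.3.
After op 3 (insert('d')): buffer="qduqoyqdnqdk" (len 12), cursors c1@2 c2@8 c3@11, authorship 11....22.33.
Authorship (.=original, N=cursor N): 1 1 . . . . 2 2 . 3 3 .
Index 6: author = 2

Answer: cursor 2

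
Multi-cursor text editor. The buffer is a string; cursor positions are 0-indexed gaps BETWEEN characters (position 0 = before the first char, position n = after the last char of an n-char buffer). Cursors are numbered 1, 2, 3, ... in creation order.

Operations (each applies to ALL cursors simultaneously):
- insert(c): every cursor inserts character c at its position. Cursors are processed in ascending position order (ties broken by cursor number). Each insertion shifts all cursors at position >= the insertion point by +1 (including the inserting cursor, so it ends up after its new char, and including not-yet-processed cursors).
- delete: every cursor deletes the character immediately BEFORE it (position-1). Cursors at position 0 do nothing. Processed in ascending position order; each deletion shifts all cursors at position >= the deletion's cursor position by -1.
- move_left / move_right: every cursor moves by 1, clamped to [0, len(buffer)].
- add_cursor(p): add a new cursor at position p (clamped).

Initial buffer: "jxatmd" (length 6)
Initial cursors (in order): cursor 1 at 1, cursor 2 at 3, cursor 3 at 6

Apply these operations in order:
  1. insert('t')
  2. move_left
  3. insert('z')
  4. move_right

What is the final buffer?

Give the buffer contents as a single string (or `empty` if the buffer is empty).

After op 1 (insert('t')): buffer="jtxattmdt" (len 9), cursors c1@2 c2@5 c3@9, authorship .1..2...3
After op 2 (move_left): buffer="jtxattmdt" (len 9), cursors c1@1 c2@4 c3@8, authorship .1..2...3
After op 3 (insert('z')): buffer="jztxazttmdzt" (len 12), cursors c1@2 c2@6 c3@11, authorship .11..22...33
After op 4 (move_right): buffer="jztxazttmdzt" (len 12), cursors c1@3 c2@7 c3@12, authorship .11..22...33

Answer: jztxazttmdzt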